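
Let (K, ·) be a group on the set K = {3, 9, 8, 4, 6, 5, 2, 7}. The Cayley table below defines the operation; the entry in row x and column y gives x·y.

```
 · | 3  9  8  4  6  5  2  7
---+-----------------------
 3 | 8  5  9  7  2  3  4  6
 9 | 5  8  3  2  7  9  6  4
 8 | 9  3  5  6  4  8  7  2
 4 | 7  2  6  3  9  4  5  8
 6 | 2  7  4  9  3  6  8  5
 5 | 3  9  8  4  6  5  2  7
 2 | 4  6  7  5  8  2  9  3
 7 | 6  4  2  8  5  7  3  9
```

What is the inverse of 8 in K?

First locate the identity: row 5 matches the header, so 5 is the identity.
Scan row 8 for 5: 8·8 = 5. Hence 8^(-1) = 8.

8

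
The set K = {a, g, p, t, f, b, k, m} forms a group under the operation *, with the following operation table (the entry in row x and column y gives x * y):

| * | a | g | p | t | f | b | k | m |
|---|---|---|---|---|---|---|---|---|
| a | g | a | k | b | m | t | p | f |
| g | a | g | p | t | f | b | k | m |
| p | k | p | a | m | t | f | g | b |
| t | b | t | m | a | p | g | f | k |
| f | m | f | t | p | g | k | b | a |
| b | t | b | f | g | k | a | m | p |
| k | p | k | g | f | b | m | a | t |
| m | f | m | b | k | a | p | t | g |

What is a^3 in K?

a

a^1 = a
a^2 = a * a = g
a^3 = g * a = a
(Structurally, K here is isomorphic to Z_2 x Z_4.)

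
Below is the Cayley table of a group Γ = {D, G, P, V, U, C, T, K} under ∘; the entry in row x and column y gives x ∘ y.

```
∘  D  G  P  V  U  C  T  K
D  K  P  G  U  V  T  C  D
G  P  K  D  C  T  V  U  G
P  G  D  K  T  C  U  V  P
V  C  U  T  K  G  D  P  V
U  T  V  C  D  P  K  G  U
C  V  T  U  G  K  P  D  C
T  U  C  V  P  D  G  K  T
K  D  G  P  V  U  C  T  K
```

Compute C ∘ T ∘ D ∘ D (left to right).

C ∘ T = D
D ∘ D = K
K ∘ D = D

D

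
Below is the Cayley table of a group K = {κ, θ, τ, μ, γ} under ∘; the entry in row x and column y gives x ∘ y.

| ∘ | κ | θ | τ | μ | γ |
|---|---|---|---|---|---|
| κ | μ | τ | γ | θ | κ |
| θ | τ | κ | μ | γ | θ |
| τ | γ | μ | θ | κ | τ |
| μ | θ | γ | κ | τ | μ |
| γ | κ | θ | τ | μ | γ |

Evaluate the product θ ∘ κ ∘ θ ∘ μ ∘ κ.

θ ∘ κ = τ
τ ∘ θ = μ
μ ∘ μ = τ
τ ∘ κ = γ

γ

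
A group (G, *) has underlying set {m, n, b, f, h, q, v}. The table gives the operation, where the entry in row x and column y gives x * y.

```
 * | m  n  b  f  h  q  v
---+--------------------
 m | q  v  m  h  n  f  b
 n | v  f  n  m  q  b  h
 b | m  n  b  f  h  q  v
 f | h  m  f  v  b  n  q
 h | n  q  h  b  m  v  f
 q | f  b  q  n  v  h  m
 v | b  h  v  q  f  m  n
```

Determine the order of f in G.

The identity element is b (its row matches the header).
f^1 = f
f^2 = f * f = v
f^3 = v * f = q
f^4 = q * f = n
f^5 = n * f = m
f^6 = m * f = h
f^7 = h * f = b
The first power of f equal to the identity is f^7, so ord(f) = 7.

7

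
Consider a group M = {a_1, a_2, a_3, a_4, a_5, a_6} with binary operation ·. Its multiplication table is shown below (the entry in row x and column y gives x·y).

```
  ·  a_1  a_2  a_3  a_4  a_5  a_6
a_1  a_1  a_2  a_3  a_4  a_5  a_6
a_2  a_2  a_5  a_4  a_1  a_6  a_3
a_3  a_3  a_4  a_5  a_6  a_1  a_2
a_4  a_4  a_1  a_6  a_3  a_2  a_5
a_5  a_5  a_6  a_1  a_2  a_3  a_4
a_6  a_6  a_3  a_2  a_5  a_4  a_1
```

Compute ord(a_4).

6

The identity element is a_1 (its row matches the header).
a_4^1 = a_4
a_4^2 = a_4·a_4 = a_3
a_4^3 = a_3·a_4 = a_6
a_4^4 = a_6·a_4 = a_5
a_4^5 = a_5·a_4 = a_2
a_4^6 = a_2·a_4 = a_1
The first power of a_4 equal to the identity is a_4^6, so ord(a_4) = 6.
(Structurally, M here is isomorphic to the cyclic group Z_6.)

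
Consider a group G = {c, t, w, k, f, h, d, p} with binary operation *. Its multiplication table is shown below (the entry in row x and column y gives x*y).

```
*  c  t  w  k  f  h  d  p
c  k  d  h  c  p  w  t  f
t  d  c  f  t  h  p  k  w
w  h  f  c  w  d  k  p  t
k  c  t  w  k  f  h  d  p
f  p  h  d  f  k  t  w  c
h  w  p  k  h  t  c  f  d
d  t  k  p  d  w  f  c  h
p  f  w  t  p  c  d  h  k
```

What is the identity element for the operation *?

k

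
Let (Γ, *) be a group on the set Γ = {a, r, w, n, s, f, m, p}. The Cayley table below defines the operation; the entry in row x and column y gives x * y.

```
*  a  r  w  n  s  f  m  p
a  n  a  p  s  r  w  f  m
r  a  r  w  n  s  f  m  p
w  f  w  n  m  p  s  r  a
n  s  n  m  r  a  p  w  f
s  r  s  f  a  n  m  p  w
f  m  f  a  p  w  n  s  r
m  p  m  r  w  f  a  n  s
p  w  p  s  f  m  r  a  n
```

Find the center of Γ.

An element z is central iff its row equals its column in the table.
For f: f * w = a ≠ s = w * f, so f ∉ Z.
Checking each element this way leaves Z(Γ) = {n, r}.

{n, r}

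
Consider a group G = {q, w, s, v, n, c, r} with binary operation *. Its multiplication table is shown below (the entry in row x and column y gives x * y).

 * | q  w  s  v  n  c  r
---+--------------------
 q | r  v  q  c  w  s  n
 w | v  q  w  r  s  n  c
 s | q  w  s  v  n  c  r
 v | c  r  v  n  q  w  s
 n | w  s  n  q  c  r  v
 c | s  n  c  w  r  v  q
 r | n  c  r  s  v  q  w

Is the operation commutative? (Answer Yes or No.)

Yes

Check whether the table is symmetric across its main diagonal.
Every entry (row x, col y) equals the entry (row y, col x), so G is abelian.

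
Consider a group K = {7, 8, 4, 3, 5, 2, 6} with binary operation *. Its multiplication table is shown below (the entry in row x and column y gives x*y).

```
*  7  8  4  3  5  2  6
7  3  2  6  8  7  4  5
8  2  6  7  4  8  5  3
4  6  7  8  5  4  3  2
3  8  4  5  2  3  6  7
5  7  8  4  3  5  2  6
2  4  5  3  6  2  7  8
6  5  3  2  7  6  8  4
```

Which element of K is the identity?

5

The identity e satisfies e*x = x for all x, so its row in the table reproduces the column headers.
Row 5 reads: 7, 8, 4, 3, 5, 2, 6 — exactly the header order. So 5 is the identity.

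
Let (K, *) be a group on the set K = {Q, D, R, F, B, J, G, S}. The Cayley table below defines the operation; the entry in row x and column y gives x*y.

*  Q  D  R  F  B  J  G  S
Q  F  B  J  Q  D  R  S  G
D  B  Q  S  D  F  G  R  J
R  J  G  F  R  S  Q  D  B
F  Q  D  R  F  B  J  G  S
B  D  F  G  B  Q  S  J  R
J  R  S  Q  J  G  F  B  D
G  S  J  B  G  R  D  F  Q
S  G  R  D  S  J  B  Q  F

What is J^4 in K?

J^1 = J
J^2 = J*J = F
J^3 = F*J = J
J^4 = J*J = F

F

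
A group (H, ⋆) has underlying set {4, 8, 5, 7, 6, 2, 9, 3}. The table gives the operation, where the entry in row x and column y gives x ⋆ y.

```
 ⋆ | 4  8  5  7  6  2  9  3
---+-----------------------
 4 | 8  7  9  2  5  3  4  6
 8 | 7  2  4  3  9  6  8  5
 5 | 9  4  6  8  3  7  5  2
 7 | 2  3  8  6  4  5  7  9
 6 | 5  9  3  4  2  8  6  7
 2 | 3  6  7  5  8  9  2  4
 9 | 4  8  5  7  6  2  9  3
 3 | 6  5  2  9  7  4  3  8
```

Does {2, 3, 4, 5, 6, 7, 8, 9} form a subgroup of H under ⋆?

{2, 3, 4, 5, 6, 7, 8, 9} contains the identity 9.
Checking products: every product of two elements of {2, 3, 4, 5, 6, 7, 8, 9} (read from the table) lies in {2, 3, 4, 5, 6, 7, 8, 9}, so the set is closed.
In a finite group, a nonempty closed subset is a subgroup. So {2, 3, 4, 5, 6, 7, 8, 9} ≤ H.

Yes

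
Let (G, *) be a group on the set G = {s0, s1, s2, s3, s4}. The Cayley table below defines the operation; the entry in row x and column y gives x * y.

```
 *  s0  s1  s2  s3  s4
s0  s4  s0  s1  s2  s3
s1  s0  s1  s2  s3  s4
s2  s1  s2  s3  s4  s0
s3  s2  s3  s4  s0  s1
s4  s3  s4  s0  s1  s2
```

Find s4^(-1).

First locate the identity: row s1 matches the header, so s1 is the identity.
Scan row s4 for s1: s4 * s3 = s1. Hence s4^(-1) = s3.
(Structurally, G here is isomorphic to the cyclic group Z_5.)

s3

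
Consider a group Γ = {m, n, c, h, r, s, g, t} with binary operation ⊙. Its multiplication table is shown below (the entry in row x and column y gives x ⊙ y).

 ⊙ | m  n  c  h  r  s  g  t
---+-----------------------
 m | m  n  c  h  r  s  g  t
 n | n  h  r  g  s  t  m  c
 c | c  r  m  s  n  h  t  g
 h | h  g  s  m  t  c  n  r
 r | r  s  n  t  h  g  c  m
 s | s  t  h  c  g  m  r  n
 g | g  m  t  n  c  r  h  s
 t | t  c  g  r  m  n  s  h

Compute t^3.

t^1 = t
t^2 = t ⊙ t = h
t^3 = h ⊙ t = r
(Structurally, Γ here is isomorphic to Z_2 x Z_4.)

r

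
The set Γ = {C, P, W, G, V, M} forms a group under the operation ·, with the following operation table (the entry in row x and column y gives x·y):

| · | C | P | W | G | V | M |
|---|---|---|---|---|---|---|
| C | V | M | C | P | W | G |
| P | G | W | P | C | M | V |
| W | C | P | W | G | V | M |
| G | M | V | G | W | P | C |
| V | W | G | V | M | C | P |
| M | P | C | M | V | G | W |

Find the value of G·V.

P

Read row G, column V: G·V = P.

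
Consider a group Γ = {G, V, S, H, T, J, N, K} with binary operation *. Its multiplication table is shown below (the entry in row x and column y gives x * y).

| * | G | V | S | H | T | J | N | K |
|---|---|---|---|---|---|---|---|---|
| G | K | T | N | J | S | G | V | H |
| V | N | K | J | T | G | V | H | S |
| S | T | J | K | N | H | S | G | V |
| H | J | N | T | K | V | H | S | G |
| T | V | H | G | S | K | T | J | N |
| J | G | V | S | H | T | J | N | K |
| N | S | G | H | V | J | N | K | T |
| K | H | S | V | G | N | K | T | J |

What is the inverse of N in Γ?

T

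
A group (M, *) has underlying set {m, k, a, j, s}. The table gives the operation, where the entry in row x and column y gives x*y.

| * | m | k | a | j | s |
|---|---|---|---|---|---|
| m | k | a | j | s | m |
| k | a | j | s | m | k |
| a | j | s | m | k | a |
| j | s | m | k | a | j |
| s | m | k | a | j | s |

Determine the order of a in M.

The identity element is s (its row matches the header).
a^1 = a
a^2 = a*a = m
a^3 = m*a = j
a^4 = j*a = k
a^5 = k*a = s
The first power of a equal to the identity is a^5, so ord(a) = 5.

5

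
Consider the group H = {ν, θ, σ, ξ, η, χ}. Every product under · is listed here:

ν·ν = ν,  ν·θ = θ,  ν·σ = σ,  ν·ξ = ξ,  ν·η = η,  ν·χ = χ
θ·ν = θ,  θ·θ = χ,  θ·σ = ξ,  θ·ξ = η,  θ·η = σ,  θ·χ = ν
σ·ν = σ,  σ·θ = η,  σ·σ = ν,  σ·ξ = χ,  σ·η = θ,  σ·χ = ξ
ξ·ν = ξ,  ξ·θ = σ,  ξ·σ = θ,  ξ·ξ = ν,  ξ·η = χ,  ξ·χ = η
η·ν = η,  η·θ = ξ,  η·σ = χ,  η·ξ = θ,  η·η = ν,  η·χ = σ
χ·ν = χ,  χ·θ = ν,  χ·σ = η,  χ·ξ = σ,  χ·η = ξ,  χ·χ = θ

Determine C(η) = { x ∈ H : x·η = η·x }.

{η, ν}

Compare row η with column η entry by entry.
σ·η = θ but η·σ = χ, so σ does not.
Collecting the elements that commute with η: C(η) = {η, ν}.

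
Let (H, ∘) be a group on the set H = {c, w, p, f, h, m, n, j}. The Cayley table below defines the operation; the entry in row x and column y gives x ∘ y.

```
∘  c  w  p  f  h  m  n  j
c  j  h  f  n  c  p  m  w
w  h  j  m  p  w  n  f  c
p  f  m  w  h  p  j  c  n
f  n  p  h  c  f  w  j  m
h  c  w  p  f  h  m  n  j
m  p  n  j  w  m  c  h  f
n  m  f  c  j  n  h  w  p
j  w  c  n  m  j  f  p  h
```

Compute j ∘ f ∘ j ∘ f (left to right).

j ∘ f = m
m ∘ j = f
f ∘ f = c
(Structurally, H here is isomorphic to the cyclic group Z_8.)

c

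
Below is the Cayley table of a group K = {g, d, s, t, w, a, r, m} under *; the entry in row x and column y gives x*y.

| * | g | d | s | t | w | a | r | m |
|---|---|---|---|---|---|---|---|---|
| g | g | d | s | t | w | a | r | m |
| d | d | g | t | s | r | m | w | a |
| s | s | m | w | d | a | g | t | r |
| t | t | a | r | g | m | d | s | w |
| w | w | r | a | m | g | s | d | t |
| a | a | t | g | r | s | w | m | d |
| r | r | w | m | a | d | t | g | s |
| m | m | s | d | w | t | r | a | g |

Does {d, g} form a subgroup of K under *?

{d, g} contains the identity g.
Checking products: every product of two elements of {d, g} (read from the table) lies in {d, g}, so the set is closed.
In a finite group, a nonempty closed subset is a subgroup. So {d, g} ≤ K.

Yes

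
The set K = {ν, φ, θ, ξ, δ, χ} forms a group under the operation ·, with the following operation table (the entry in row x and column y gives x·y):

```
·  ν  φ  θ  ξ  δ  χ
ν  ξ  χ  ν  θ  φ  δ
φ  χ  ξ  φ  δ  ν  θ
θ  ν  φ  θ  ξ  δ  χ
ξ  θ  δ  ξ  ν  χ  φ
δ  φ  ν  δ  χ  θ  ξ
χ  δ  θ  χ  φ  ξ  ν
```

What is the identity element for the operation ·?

θ

The identity e satisfies e·x = x for all x, so its row in the table reproduces the column headers.
Row θ reads: ν, φ, θ, ξ, δ, χ — exactly the header order. So θ is the identity.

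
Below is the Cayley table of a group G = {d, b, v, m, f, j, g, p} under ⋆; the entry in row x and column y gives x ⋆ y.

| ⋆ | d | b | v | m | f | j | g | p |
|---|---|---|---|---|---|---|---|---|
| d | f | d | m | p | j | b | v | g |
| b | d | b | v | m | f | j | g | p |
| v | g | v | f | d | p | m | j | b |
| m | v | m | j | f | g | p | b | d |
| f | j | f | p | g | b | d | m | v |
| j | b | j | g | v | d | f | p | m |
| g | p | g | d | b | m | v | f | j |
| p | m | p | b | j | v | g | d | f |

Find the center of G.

An element z is central iff its row equals its column in the table.
For j: j ⋆ v = g ≠ m = v ⋆ j, so j ∉ Z.
Checking each element this way leaves Z(G) = {b, f}.

{b, f}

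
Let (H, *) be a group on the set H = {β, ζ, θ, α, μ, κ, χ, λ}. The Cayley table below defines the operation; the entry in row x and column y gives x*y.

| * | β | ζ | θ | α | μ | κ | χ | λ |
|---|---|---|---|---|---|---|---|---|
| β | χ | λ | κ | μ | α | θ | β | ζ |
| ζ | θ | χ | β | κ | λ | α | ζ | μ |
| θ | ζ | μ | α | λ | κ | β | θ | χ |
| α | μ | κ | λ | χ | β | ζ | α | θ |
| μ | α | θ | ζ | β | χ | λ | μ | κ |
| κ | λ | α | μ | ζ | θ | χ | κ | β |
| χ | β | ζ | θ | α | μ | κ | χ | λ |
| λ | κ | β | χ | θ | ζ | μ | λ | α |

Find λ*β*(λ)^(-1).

The identity is χ. In row λ, the entry χ sits in column θ, so λ^(-1) = θ.
λ*β = κ
κ*θ = μ

μ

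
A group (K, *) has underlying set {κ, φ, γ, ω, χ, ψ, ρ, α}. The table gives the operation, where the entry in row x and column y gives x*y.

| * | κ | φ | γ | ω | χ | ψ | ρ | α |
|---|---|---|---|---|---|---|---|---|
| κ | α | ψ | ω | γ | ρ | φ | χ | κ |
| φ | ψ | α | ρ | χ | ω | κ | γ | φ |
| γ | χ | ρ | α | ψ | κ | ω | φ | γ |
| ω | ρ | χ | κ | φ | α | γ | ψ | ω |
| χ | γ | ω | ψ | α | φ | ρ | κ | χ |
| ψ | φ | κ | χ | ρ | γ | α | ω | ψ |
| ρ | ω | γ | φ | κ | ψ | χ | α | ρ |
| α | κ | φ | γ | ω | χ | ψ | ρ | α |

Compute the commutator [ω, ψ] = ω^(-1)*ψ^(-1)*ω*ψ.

φ

Identity is α; from the table ω^(-1) = χ and ψ^(-1) = ψ.
χ*ψ = ρ
ρ*ω = κ
κ*ψ = φ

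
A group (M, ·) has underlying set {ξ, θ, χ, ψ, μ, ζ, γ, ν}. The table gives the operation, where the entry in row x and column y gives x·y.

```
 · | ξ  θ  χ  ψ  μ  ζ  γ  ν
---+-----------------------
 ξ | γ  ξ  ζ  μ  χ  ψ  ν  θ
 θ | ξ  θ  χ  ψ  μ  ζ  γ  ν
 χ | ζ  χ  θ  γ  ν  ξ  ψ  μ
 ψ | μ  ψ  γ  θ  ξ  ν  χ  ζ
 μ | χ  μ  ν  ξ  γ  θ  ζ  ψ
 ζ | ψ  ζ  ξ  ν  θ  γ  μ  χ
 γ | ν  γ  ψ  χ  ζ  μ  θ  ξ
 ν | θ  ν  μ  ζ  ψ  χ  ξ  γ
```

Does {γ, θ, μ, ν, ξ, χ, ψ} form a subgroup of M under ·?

No

μ·γ = ζ, which is not in {γ, θ, μ, ν, ξ, χ, ψ}.
The subset is not closed under ·, so it is not a subgroup.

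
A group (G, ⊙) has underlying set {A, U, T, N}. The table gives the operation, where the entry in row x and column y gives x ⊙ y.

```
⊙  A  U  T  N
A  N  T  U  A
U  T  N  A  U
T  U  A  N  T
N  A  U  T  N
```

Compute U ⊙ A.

Read row U, column A: U ⊙ A = T.

T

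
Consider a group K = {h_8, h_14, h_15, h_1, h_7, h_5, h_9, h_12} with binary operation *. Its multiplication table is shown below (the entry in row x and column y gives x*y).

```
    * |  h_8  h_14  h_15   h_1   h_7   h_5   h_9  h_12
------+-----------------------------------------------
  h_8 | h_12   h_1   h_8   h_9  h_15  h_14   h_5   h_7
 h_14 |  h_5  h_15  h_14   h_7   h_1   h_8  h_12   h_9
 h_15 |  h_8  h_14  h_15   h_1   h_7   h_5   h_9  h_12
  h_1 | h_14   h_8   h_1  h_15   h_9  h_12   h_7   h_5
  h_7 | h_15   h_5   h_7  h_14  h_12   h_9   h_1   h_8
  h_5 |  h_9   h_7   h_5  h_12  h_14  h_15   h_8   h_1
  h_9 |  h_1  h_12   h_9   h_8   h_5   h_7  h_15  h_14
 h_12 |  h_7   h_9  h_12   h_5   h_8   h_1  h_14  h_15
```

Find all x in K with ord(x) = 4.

Identity is h_15. Compute the order of each non-identity element by repeated multiplication:
  h_8: h_8 → h_12 → h_7 → h_15  (order 4)
  h_14: h_14 → h_15  (order 2)
  h_1: h_1 → h_15  (order 2)
  h_7: h_7 → h_12 → h_8 → h_15  (order 4)
  h_5: h_5 → h_15  (order 2)
  h_9: h_9 → h_15  (order 2)
  h_12: h_12 → h_15  (order 2)
Elements of order 4: {h_7, h_8}.

{h_7, h_8}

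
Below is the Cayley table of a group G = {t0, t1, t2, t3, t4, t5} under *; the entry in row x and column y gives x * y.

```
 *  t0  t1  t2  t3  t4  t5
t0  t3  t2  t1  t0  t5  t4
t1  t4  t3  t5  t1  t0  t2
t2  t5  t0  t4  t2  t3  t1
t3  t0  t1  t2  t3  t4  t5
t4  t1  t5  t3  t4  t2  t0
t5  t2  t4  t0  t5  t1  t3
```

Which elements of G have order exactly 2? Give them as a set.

{t0, t1, t5}

Identity is t3. Compute the order of each non-identity element by repeated multiplication:
  t0: t0 → t3  (order 2)
  t1: t1 → t3  (order 2)
  t2: t2 → t4 → t3  (order 3)
  t4: t4 → t2 → t3  (order 3)
  t5: t5 → t3  (order 2)
Elements of order 2: {t0, t1, t5}.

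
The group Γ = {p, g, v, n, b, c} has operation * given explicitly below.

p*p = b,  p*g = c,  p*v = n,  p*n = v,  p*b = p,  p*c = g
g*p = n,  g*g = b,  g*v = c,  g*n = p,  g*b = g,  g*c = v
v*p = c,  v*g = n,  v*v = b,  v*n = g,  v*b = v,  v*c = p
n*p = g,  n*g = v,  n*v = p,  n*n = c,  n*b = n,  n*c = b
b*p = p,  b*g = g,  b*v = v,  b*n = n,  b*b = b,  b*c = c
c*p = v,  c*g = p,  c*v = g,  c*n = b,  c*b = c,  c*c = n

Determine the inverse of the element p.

p

First locate the identity: row b matches the header, so b is the identity.
Scan row p for b: p * p = b. Hence p^(-1) = p.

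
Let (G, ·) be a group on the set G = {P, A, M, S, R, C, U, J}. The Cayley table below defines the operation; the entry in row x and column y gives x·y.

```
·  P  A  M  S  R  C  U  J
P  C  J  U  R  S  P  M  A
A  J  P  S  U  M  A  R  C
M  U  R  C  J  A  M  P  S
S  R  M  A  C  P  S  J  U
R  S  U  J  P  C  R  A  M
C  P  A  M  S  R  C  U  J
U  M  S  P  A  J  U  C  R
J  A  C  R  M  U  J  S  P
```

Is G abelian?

A·U = R but U·A = S.
Since A and U do not commute, G is not abelian.

No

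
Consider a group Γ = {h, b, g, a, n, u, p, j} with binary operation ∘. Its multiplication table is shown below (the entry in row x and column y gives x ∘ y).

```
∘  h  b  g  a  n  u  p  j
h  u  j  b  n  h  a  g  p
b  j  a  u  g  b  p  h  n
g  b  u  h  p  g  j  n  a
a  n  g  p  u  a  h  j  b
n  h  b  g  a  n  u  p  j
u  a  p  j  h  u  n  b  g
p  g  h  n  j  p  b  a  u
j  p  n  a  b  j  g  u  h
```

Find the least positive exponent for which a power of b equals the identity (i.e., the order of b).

8

The identity element is n (its row matches the header).
b^1 = b
b^2 = b ∘ b = a
b^3 = a ∘ b = g
b^4 = g ∘ b = u
b^5 = u ∘ b = p
b^6 = p ∘ b = h
b^7 = h ∘ b = j
b^8 = j ∘ b = n
The first power of b equal to the identity is b^8, so ord(b) = 8.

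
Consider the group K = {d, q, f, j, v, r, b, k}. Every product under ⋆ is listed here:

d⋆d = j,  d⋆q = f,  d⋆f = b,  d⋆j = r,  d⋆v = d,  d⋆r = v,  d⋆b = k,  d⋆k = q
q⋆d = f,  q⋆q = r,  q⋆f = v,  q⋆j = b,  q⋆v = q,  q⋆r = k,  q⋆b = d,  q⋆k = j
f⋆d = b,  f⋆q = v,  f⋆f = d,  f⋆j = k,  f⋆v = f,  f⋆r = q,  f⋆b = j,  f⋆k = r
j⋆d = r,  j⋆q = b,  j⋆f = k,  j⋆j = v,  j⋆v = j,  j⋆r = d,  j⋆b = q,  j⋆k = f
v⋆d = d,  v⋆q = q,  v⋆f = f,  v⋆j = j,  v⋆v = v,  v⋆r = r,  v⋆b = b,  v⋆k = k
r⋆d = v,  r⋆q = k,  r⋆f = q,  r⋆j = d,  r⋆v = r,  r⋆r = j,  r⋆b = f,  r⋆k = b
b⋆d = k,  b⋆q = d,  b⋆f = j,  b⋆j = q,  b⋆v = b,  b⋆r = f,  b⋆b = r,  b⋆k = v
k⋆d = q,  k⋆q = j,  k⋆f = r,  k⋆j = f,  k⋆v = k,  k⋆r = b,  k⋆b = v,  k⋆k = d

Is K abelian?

Yes

Check whether the table is symmetric across its main diagonal.
Every entry (row x, col y) equals the entry (row y, col x), so K is abelian.
(In fact K ≅ the cyclic group Z_8.)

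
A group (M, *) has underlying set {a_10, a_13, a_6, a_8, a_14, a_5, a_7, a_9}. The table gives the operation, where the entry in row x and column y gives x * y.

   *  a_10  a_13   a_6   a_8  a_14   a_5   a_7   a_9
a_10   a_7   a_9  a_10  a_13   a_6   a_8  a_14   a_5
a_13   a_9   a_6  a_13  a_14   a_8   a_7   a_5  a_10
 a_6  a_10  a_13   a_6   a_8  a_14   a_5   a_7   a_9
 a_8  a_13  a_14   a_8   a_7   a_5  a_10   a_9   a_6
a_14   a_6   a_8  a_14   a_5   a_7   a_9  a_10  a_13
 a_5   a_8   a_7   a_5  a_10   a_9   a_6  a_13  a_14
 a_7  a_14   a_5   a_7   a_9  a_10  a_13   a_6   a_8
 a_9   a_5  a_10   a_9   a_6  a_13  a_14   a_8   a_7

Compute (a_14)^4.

a_6

a_14^1 = a_14
a_14^2 = a_14 * a_14 = a_7
a_14^3 = a_7 * a_14 = a_10
a_14^4 = a_10 * a_14 = a_6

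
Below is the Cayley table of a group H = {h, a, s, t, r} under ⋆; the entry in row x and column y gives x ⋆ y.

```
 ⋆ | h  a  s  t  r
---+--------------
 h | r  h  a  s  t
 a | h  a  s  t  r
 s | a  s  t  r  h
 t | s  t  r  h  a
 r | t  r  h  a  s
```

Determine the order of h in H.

5

The identity element is a (its row matches the header).
h^1 = h
h^2 = h ⋆ h = r
h^3 = r ⋆ h = t
h^4 = t ⋆ h = s
h^5 = s ⋆ h = a
The first power of h equal to the identity is h^5, so ord(h) = 5.
(Structurally, H here is isomorphic to the cyclic group Z_5.)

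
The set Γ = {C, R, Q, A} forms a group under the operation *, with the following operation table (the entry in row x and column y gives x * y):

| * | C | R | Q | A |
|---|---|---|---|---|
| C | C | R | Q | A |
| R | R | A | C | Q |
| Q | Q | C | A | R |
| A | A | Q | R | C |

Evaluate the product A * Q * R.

A

A * Q = R
R * R = A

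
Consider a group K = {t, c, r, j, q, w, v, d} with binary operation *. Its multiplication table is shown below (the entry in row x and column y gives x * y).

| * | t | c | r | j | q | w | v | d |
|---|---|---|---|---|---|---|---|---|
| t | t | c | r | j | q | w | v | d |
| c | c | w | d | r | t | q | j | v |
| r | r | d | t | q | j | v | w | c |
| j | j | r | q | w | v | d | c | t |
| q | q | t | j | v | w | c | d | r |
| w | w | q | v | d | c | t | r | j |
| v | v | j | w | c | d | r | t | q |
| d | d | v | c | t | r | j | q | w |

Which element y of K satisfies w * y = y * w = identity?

w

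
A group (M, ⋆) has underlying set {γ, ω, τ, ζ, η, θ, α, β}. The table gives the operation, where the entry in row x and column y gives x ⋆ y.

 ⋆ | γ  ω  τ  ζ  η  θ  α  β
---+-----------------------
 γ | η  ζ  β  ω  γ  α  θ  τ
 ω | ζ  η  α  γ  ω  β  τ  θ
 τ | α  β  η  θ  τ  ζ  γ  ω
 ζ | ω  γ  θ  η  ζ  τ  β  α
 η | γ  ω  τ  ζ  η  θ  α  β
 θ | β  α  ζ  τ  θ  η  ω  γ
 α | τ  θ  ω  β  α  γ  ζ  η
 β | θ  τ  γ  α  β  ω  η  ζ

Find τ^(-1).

First locate the identity: row η matches the header, so η is the identity.
Scan row τ for η: τ ⋆ τ = η. Hence τ^(-1) = τ.
(Structurally, M here is isomorphic to the dihedral group D_4.)

τ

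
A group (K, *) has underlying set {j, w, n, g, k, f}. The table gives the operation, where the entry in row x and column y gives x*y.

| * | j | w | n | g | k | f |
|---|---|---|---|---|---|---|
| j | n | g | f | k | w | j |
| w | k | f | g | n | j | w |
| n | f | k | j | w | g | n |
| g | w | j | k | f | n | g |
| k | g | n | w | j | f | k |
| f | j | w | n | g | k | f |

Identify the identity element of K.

f

The identity e satisfies e*x = x for all x, so its row in the table reproduces the column headers.
Row f reads: j, w, n, g, k, f — exactly the header order. So f is the identity.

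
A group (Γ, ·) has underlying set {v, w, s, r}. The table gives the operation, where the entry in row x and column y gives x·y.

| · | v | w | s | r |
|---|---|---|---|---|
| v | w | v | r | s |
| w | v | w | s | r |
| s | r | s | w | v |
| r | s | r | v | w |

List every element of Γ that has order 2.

Identity is w. Compute the order of each non-identity element by repeated multiplication:
  v: v → w  (order 2)
  s: s → w  (order 2)
  r: r → w  (order 2)
Elements of order 2: {r, s, v}.

{r, s, v}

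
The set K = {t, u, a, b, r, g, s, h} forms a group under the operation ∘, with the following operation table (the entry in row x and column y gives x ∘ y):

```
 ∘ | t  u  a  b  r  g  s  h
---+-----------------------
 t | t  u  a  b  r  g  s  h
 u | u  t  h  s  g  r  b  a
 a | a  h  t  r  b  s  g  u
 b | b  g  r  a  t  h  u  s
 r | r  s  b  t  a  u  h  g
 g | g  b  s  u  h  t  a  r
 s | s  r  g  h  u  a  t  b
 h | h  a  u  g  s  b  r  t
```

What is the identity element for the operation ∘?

t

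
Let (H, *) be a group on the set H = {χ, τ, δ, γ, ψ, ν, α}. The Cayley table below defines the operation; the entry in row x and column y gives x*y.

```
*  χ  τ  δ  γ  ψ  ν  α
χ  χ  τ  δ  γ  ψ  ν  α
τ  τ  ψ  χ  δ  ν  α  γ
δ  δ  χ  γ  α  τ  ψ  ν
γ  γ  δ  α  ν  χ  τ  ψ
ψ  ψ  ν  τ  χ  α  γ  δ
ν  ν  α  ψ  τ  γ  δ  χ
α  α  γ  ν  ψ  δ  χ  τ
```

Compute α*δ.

ν

Read row α, column δ: α*δ = ν.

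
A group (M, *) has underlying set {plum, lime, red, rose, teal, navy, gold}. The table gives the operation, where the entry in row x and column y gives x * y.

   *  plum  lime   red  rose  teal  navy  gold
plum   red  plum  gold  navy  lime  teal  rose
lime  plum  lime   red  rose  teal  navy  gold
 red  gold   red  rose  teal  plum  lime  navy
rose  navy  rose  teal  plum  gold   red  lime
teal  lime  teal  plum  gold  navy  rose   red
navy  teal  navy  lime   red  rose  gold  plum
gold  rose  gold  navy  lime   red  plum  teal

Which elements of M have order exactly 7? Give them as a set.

Identity is lime. Compute the order of each non-identity element by repeated multiplication:
  plum: plum → red → gold → rose → navy → teal → lime  (order 7)
  red: red → rose → teal → plum → gold → navy → lime  (order 7)
  rose: rose → plum → navy → red → teal → gold → lime  (order 7)
  teal: teal → navy → rose → gold → red → plum → lime  (order 7)
  navy: navy → gold → plum → teal → rose → red → lime  (order 7)
  gold: gold → teal → red → navy → plum → rose → lime  (order 7)
Elements of order 7: {gold, navy, plum, red, rose, teal}.

{gold, navy, plum, red, rose, teal}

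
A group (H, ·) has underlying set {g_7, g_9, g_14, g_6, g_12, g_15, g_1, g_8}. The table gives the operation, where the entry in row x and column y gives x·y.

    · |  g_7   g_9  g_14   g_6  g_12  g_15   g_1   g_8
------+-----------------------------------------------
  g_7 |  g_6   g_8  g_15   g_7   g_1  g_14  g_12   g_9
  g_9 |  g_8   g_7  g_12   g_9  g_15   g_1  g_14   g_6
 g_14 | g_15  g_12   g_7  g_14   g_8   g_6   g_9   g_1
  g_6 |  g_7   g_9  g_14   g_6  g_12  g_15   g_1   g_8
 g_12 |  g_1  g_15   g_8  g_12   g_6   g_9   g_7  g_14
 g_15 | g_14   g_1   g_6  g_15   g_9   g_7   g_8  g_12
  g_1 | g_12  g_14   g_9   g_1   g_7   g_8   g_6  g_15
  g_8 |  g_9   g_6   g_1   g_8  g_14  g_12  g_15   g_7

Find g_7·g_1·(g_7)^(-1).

g_1

The identity is g_6. In row g_7, the entry g_6 sits in column g_7, so g_7^(-1) = g_7.
g_7·g_1 = g_12
g_12·g_7 = g_1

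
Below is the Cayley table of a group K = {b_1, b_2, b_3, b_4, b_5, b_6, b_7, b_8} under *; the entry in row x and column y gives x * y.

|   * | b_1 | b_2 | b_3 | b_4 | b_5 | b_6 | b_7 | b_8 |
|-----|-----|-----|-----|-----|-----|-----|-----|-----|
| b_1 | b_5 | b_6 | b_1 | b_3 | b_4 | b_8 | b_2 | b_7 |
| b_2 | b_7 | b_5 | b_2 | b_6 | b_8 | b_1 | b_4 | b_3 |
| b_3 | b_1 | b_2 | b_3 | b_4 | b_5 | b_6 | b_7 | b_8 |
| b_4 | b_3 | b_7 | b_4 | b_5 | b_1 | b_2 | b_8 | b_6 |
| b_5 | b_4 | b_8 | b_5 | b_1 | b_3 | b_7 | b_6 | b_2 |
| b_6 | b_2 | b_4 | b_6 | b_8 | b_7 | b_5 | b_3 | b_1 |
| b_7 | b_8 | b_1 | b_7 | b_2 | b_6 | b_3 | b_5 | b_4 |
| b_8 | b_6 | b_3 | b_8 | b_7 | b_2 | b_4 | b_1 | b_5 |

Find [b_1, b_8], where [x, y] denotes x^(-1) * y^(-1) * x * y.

Identity is b_3; from the table b_1^(-1) = b_4 and b_8^(-1) = b_2.
b_4 * b_2 = b_7
b_7 * b_1 = b_8
b_8 * b_8 = b_5
(Structurally, K here is isomorphic to the quaternion group Q_8.)

b_5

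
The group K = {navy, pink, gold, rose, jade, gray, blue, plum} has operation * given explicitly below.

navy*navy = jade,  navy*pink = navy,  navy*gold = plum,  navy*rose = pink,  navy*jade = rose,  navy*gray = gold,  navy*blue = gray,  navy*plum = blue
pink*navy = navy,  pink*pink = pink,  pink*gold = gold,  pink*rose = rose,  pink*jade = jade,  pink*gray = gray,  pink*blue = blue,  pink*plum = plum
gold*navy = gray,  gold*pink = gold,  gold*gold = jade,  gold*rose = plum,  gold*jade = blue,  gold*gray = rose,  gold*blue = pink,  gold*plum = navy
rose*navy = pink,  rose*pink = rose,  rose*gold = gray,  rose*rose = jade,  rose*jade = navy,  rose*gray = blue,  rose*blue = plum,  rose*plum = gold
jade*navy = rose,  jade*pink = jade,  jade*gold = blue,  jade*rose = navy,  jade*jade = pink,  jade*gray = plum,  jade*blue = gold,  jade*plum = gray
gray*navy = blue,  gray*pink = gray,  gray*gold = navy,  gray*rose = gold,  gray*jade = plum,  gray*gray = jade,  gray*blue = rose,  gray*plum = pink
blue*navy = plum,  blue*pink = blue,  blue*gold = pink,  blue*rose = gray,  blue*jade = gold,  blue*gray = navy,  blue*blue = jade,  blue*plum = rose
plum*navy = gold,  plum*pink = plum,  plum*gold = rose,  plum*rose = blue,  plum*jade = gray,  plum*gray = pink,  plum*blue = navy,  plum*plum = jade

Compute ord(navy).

4

The identity element is pink (its row matches the header).
navy^1 = navy
navy^2 = navy*navy = jade
navy^3 = jade*navy = rose
navy^4 = rose*navy = pink
The first power of navy equal to the identity is navy^4, so ord(navy) = 4.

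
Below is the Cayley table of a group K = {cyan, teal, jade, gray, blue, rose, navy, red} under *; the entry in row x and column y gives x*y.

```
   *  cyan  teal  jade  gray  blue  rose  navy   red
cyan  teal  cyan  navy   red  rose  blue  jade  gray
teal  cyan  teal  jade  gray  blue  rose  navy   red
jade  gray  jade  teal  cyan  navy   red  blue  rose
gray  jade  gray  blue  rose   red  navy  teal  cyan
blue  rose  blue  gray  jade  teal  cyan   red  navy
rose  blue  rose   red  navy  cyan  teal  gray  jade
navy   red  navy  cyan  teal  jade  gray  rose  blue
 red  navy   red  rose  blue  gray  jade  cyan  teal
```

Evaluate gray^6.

gray^1 = gray
gray^2 = gray*gray = rose
gray^3 = rose*gray = navy
gray^4 = navy*gray = teal
gray^5 = teal*gray = gray
gray^6 = gray*gray = rose

rose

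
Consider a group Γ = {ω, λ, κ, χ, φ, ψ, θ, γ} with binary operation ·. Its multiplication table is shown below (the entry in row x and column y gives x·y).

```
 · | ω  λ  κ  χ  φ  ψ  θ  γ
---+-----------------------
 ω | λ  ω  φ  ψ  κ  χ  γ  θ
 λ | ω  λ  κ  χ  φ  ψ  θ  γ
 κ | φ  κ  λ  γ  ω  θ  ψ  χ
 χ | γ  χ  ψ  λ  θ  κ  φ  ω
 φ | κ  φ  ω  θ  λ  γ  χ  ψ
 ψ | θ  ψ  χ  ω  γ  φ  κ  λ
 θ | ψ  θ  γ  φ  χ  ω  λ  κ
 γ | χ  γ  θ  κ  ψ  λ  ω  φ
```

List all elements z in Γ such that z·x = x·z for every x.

{λ, φ}

An element z is central iff its row equals its column in the table.
For κ: κ·ψ = θ ≠ χ = ψ·κ, so κ ∉ Z.
Checking each element this way leaves Z(Γ) = {λ, φ}.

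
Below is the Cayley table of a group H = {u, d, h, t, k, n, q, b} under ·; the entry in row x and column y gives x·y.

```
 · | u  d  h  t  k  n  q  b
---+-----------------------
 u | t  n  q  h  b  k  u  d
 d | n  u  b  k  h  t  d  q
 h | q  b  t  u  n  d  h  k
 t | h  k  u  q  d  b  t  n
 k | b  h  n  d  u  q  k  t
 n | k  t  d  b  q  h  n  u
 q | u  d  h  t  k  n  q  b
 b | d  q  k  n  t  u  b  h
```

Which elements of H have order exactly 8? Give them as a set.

{b, d, k, n}

Identity is q. Compute the order of each non-identity element by repeated multiplication:
  u: u → t → h → q  (order 4)
  d: d → u → n → t → k → h → b → q  (order 8)
  h: h → t → u → q  (order 4)
  t: t → q  (order 2)
  k: k → u → b → t → d → h → n → q  (order 8)
  n: n → h → d → t → b → u → k → q  (order 8)
  b: b → h → k → t → n → u → d → q  (order 8)
Elements of order 8: {b, d, k, n}.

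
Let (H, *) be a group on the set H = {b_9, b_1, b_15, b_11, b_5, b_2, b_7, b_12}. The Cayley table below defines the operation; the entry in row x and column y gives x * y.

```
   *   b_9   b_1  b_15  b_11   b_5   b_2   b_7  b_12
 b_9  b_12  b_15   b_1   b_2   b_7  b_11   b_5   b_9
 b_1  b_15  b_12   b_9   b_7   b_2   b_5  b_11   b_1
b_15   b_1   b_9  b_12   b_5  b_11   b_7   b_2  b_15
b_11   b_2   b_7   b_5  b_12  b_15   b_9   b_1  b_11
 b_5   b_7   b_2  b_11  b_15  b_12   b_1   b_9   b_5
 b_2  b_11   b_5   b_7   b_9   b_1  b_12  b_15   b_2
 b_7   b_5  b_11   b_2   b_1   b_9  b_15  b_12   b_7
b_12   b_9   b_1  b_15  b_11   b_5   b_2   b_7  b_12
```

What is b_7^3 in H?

b_7

b_7^1 = b_7
b_7^2 = b_7 * b_7 = b_12
b_7^3 = b_12 * b_7 = b_7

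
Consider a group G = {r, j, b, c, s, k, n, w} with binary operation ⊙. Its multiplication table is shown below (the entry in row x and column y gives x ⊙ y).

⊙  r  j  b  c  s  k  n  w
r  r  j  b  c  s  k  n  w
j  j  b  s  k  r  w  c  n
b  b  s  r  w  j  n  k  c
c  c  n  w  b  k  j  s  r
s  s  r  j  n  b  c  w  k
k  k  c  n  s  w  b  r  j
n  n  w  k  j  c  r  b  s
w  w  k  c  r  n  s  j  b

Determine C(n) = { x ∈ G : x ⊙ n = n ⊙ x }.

Compare row n with column n entry by entry.
k ⊙ n = r = n ⊙ k, so k commutes with n.
w ⊙ n = j but n ⊙ w = s, so w does not.
Collecting the elements that commute with n: C(n) = {b, k, n, r}.
(Structurally, G here is isomorphic to the quaternion group Q_8.)

{b, k, n, r}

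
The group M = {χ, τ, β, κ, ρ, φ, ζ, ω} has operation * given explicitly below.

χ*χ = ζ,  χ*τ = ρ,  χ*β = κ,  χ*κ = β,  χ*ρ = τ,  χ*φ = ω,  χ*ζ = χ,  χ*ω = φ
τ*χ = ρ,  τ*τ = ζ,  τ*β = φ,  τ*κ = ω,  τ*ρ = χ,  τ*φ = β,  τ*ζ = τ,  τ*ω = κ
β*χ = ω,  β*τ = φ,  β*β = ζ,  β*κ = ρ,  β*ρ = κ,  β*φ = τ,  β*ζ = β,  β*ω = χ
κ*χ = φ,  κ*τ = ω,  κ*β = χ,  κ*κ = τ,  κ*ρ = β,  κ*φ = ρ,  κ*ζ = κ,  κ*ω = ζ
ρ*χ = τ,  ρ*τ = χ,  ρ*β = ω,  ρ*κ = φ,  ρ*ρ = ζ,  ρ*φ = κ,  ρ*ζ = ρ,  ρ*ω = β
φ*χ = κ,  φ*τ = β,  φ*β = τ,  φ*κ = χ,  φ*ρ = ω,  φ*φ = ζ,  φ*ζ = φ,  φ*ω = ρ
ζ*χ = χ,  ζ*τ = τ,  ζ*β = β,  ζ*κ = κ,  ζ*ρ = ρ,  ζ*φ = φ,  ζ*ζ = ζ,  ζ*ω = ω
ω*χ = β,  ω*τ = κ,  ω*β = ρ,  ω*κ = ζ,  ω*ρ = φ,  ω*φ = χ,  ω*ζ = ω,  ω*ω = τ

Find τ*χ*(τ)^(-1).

χ

The identity is ζ. In row τ, the entry ζ sits in column τ, so τ^(-1) = τ.
τ*χ = ρ
ρ*τ = χ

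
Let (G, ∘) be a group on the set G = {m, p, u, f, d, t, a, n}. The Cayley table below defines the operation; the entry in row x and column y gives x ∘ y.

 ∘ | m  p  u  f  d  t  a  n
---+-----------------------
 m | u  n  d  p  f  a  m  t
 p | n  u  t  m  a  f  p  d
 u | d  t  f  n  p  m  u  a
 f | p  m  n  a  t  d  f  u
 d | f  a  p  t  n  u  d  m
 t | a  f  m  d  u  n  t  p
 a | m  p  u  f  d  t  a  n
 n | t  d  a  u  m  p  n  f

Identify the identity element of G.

a

The identity e satisfies e ∘ x = x for all x, so its row in the table reproduces the column headers.
Row a reads: m, p, u, f, d, t, a, n — exactly the header order. So a is the identity.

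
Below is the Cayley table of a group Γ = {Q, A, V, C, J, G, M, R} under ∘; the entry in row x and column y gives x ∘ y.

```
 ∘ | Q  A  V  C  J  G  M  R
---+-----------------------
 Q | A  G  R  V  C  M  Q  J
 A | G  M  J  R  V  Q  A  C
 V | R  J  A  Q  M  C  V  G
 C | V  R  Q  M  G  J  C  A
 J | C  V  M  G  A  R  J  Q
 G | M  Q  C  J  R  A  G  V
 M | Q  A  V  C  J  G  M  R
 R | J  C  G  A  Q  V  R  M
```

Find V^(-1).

J

First locate the identity: row M matches the header, so M is the identity.
Scan row V for M: V ∘ J = M. Hence V^(-1) = J.
(Structurally, Γ here is isomorphic to Z_2 x Z_4.)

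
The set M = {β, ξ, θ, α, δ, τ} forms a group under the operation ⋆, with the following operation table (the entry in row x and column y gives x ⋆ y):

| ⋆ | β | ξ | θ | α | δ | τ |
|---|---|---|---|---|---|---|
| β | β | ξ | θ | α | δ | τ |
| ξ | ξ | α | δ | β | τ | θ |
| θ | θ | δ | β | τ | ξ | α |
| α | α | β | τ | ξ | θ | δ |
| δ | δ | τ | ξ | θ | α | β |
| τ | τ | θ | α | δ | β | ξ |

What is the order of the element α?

The identity element is β (its row matches the header).
α^1 = α
α^2 = α ⋆ α = ξ
α^3 = ξ ⋆ α = β
The first power of α equal to the identity is α^3, so ord(α) = 3.
(Structurally, M here is isomorphic to the cyclic group Z_6.)

3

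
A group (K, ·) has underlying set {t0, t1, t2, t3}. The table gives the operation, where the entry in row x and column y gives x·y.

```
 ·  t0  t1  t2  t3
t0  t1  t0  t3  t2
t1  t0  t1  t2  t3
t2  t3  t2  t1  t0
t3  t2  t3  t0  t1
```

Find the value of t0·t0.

t1

Read row t0, column t0: t0·t0 = t1.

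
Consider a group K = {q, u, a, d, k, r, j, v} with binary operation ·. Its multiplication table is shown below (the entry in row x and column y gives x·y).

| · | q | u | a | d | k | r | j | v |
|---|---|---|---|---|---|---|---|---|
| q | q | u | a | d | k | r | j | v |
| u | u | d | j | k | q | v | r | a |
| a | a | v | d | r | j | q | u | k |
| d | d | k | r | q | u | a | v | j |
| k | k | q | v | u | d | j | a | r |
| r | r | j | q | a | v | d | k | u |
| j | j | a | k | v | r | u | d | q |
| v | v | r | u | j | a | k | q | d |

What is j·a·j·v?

j·a = k
k·j = a
a·v = k

k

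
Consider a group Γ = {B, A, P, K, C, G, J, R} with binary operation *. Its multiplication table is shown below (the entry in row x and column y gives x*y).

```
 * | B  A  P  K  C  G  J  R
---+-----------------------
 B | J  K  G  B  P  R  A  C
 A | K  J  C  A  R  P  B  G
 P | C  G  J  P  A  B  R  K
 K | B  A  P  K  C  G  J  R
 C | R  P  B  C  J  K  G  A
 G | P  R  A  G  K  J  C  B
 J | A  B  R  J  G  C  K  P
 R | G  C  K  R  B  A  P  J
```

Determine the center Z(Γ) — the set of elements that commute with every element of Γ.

{J, K}

An element z is central iff its row equals its column in the table.
For C: C*A = P ≠ R = A*C, so C ∉ Z.
Checking each element this way leaves Z(Γ) = {J, K}.
(Structurally, Γ here is isomorphic to the quaternion group Q_8.)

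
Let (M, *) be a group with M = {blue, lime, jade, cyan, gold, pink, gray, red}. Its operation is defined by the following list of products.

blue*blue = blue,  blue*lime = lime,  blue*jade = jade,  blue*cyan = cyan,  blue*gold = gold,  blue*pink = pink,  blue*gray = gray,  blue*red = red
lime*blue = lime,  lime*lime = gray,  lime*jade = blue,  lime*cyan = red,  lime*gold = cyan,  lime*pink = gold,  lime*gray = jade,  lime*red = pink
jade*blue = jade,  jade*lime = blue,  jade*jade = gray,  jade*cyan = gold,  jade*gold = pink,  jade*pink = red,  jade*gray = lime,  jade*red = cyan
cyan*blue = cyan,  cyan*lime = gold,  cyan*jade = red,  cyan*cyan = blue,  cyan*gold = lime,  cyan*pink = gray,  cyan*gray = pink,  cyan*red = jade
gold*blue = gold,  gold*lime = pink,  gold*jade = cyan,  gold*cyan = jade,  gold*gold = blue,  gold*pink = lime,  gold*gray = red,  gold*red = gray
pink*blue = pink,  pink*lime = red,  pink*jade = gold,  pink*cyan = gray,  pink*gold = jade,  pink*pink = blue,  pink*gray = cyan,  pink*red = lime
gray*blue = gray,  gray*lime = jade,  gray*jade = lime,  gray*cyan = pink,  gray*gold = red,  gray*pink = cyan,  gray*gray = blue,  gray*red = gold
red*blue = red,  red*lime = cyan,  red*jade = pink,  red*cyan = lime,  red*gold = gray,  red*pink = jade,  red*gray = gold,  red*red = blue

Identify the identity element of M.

The identity e satisfies e * x = x for all x, so its row in the table reproduces the column headers.
Row blue reads: blue, lime, jade, cyan, gold, pink, gray, red — exactly the header order. So blue is the identity.

blue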